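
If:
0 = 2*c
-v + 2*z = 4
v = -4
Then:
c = 0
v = -4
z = 0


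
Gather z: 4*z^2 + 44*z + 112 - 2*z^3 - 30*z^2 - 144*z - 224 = -2*z^3 - 26*z^2 - 100*z - 112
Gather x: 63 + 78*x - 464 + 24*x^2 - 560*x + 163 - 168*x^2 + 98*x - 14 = -144*x^2 - 384*x - 252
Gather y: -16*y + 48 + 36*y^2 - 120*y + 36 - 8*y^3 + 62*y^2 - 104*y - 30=-8*y^3 + 98*y^2 - 240*y + 54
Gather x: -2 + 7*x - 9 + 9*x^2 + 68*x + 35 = 9*x^2 + 75*x + 24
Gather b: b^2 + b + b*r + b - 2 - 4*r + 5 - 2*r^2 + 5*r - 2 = b^2 + b*(r + 2) - 2*r^2 + r + 1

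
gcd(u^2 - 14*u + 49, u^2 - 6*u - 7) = u - 7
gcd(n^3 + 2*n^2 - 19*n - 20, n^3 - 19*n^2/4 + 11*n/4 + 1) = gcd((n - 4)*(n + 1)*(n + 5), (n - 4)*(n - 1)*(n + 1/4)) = n - 4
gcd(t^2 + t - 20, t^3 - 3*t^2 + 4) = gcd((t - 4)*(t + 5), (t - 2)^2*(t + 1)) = 1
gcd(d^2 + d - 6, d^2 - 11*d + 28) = 1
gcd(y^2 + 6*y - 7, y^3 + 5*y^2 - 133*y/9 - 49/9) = y + 7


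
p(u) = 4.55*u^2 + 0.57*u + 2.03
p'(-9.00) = -81.33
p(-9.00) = 365.45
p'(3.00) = 27.87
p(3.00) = 44.69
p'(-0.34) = -2.52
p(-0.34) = 2.36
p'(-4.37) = -39.20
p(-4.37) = 86.43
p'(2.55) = 23.78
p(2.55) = 33.07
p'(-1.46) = -12.72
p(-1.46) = 10.90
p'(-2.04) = -17.99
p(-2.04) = 19.80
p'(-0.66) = -5.44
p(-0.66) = 3.64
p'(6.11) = 56.17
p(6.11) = 175.37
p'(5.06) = 46.62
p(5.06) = 121.41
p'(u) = 9.1*u + 0.57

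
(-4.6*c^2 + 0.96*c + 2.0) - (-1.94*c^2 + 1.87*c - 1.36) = -2.66*c^2 - 0.91*c + 3.36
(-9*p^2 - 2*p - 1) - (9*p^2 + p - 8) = -18*p^2 - 3*p + 7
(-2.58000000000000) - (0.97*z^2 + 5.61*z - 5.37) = -0.97*z^2 - 5.61*z + 2.79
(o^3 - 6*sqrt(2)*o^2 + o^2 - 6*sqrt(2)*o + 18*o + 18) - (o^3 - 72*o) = -6*sqrt(2)*o^2 + o^2 - 6*sqrt(2)*o + 90*o + 18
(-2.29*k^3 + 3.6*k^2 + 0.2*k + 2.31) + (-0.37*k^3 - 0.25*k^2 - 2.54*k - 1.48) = -2.66*k^3 + 3.35*k^2 - 2.34*k + 0.83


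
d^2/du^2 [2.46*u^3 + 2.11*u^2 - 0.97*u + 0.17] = 14.76*u + 4.22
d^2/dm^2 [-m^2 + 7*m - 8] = -2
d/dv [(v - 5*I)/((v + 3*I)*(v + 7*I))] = (-v^2 + 10*I*v - 71)/(v^4 + 20*I*v^3 - 142*v^2 - 420*I*v + 441)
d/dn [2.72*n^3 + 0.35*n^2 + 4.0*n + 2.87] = 8.16*n^2 + 0.7*n + 4.0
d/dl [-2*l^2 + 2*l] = 2 - 4*l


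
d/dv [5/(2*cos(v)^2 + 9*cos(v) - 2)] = 5*(4*cos(v) + 9)*sin(v)/(9*cos(v) + cos(2*v) - 1)^2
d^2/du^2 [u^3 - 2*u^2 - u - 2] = 6*u - 4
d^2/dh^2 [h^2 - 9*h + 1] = 2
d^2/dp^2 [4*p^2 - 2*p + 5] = 8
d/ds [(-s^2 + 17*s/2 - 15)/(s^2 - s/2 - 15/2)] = (-32*s^2 + 180*s - 285)/(4*s^4 - 4*s^3 - 59*s^2 + 30*s + 225)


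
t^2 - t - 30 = (t - 6)*(t + 5)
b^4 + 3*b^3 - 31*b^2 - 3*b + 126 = (b - 3)^2*(b + 2)*(b + 7)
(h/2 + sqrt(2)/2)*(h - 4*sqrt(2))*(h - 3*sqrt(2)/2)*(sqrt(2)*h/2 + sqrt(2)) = sqrt(2)*h^4/4 - 9*h^3/4 + sqrt(2)*h^3/2 - 9*h^2/2 + sqrt(2)*h^2/4 + sqrt(2)*h/2 + 6*h + 12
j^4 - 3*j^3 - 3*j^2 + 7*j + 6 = (j - 3)*(j - 2)*(j + 1)^2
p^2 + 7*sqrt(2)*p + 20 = (p + 2*sqrt(2))*(p + 5*sqrt(2))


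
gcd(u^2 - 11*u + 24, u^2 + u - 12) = u - 3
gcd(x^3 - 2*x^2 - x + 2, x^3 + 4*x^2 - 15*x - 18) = x + 1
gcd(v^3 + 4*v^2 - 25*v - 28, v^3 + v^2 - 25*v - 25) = v + 1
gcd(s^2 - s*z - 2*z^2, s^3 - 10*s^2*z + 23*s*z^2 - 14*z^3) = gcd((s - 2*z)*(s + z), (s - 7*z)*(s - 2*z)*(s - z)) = -s + 2*z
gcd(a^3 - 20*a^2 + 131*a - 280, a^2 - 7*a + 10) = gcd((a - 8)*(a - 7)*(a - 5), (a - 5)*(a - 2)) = a - 5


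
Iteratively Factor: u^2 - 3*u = (u - 3)*(u)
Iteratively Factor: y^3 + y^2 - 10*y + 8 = (y - 1)*(y^2 + 2*y - 8) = (y - 2)*(y - 1)*(y + 4)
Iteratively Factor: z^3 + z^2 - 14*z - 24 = (z + 2)*(z^2 - z - 12) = (z - 4)*(z + 2)*(z + 3)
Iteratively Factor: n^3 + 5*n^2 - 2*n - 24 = (n + 4)*(n^2 + n - 6) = (n + 3)*(n + 4)*(n - 2)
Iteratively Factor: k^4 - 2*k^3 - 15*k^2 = (k + 3)*(k^3 - 5*k^2) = (k - 5)*(k + 3)*(k^2) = k*(k - 5)*(k + 3)*(k)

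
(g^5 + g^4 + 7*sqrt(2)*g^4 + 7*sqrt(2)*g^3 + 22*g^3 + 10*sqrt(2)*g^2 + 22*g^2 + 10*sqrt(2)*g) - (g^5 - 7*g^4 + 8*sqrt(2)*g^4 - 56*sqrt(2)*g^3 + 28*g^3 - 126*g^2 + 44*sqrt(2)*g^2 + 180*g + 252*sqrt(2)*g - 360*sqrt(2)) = -sqrt(2)*g^4 + 8*g^4 - 6*g^3 + 63*sqrt(2)*g^3 - 34*sqrt(2)*g^2 + 148*g^2 - 242*sqrt(2)*g - 180*g + 360*sqrt(2)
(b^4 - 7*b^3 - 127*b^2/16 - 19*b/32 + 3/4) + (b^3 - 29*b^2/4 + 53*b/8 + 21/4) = b^4 - 6*b^3 - 243*b^2/16 + 193*b/32 + 6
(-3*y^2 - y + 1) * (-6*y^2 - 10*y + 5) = 18*y^4 + 36*y^3 - 11*y^2 - 15*y + 5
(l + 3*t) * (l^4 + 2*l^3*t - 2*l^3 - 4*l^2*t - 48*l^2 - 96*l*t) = l^5 + 5*l^4*t - 2*l^4 + 6*l^3*t^2 - 10*l^3*t - 48*l^3 - 12*l^2*t^2 - 240*l^2*t - 288*l*t^2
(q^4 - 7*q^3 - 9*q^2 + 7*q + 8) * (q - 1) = q^5 - 8*q^4 - 2*q^3 + 16*q^2 + q - 8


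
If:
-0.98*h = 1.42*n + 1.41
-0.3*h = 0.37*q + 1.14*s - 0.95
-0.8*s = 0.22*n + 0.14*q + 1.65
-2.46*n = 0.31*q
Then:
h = 1.14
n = -1.78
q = 14.10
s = -4.04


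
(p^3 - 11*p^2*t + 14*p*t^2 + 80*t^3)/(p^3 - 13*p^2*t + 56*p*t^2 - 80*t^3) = (p^2 - 6*p*t - 16*t^2)/(p^2 - 8*p*t + 16*t^2)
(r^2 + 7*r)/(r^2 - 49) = r/(r - 7)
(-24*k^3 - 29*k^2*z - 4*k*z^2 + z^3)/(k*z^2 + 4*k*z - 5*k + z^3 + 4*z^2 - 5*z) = (-24*k^2 - 5*k*z + z^2)/(z^2 + 4*z - 5)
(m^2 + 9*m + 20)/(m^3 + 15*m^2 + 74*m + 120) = 1/(m + 6)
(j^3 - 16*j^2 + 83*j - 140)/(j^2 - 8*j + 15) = (j^2 - 11*j + 28)/(j - 3)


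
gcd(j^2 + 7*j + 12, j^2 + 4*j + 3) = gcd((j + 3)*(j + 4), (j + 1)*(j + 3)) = j + 3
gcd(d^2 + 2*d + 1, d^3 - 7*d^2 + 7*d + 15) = d + 1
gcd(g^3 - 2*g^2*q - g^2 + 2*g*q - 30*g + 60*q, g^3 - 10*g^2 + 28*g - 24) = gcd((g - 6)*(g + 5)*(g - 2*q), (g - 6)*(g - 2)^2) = g - 6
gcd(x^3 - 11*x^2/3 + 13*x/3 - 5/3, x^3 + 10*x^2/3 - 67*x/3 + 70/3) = x - 5/3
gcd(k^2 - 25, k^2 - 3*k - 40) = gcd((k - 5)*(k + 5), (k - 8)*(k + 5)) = k + 5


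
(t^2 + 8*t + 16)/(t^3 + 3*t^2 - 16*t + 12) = (t^2 + 8*t + 16)/(t^3 + 3*t^2 - 16*t + 12)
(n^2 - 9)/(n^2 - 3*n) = (n + 3)/n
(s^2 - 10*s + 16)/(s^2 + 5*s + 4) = (s^2 - 10*s + 16)/(s^2 + 5*s + 4)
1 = 1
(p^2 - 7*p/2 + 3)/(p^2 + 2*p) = (p^2 - 7*p/2 + 3)/(p*(p + 2))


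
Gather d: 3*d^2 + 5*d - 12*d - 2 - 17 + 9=3*d^2 - 7*d - 10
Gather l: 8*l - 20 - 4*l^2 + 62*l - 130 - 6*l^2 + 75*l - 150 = -10*l^2 + 145*l - 300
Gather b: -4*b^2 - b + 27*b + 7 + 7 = -4*b^2 + 26*b + 14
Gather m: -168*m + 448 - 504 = -168*m - 56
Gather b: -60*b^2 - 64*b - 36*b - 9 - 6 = -60*b^2 - 100*b - 15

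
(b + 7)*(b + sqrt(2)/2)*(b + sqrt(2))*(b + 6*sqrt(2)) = b^4 + 7*b^3 + 15*sqrt(2)*b^3/2 + 19*b^2 + 105*sqrt(2)*b^2/2 + 6*sqrt(2)*b + 133*b + 42*sqrt(2)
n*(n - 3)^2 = n^3 - 6*n^2 + 9*n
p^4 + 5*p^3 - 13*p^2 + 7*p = p*(p - 1)^2*(p + 7)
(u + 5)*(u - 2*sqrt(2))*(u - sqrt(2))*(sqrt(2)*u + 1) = sqrt(2)*u^4 - 5*u^3 + 5*sqrt(2)*u^3 - 25*u^2 + sqrt(2)*u^2 + 4*u + 5*sqrt(2)*u + 20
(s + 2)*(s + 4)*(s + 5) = s^3 + 11*s^2 + 38*s + 40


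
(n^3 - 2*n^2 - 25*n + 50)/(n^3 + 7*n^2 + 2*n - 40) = (n - 5)/(n + 4)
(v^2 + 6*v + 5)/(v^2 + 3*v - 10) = (v + 1)/(v - 2)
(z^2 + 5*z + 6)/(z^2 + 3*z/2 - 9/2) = 2*(z + 2)/(2*z - 3)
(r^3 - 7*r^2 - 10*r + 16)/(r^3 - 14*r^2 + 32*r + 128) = (r - 1)/(r - 8)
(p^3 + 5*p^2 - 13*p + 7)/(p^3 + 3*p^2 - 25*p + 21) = (p - 1)/(p - 3)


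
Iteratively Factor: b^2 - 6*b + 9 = (b - 3)*(b - 3)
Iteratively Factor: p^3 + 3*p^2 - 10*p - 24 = (p + 2)*(p^2 + p - 12) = (p + 2)*(p + 4)*(p - 3)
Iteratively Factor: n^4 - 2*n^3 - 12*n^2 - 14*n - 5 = (n + 1)*(n^3 - 3*n^2 - 9*n - 5) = (n - 5)*(n + 1)*(n^2 + 2*n + 1) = (n - 5)*(n + 1)^2*(n + 1)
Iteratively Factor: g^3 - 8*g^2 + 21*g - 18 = (g - 2)*(g^2 - 6*g + 9) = (g - 3)*(g - 2)*(g - 3)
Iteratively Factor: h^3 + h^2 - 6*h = (h)*(h^2 + h - 6) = h*(h + 3)*(h - 2)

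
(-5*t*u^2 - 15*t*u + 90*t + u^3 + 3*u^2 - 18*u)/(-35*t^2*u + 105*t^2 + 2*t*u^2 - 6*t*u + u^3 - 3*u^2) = (u + 6)/(7*t + u)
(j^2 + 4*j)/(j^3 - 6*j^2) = (j + 4)/(j*(j - 6))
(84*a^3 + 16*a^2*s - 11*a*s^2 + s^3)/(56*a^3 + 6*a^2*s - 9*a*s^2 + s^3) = (-6*a + s)/(-4*a + s)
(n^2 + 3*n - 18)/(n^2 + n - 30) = (n - 3)/(n - 5)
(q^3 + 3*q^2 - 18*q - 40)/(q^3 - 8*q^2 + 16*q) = (q^2 + 7*q + 10)/(q*(q - 4))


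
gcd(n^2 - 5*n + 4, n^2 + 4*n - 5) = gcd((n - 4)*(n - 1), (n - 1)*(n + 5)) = n - 1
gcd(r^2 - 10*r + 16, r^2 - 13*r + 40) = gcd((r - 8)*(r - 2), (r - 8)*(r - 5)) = r - 8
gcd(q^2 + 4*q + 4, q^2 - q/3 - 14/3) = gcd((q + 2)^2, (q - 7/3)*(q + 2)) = q + 2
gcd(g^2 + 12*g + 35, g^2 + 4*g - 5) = g + 5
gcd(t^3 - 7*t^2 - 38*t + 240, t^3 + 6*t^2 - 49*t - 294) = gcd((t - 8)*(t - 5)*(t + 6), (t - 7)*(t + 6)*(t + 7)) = t + 6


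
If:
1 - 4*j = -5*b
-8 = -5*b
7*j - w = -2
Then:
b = 8/5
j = 9/4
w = 71/4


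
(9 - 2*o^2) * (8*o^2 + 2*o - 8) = -16*o^4 - 4*o^3 + 88*o^2 + 18*o - 72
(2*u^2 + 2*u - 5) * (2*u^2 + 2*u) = 4*u^4 + 8*u^3 - 6*u^2 - 10*u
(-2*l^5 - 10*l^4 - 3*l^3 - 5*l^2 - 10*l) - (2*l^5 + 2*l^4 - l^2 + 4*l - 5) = -4*l^5 - 12*l^4 - 3*l^3 - 4*l^2 - 14*l + 5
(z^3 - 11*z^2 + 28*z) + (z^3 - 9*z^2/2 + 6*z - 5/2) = 2*z^3 - 31*z^2/2 + 34*z - 5/2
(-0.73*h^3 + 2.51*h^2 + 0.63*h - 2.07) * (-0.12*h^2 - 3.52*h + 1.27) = 0.0876*h^5 + 2.2684*h^4 - 9.8379*h^3 + 1.2185*h^2 + 8.0865*h - 2.6289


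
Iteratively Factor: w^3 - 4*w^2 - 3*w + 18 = (w - 3)*(w^2 - w - 6) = (w - 3)^2*(w + 2)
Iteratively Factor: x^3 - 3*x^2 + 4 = (x - 2)*(x^2 - x - 2) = (x - 2)^2*(x + 1)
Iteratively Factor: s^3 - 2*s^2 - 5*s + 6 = (s - 1)*(s^2 - s - 6) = (s - 3)*(s - 1)*(s + 2)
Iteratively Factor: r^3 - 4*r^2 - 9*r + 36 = (r - 4)*(r^2 - 9) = (r - 4)*(r + 3)*(r - 3)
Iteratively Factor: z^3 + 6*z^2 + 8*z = (z)*(z^2 + 6*z + 8) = z*(z + 2)*(z + 4)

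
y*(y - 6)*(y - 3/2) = y^3 - 15*y^2/2 + 9*y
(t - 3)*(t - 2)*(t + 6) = t^3 + t^2 - 24*t + 36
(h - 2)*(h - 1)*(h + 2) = h^3 - h^2 - 4*h + 4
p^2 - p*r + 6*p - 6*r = (p + 6)*(p - r)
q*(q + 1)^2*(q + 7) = q^4 + 9*q^3 + 15*q^2 + 7*q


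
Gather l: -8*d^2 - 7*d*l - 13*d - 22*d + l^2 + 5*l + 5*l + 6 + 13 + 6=-8*d^2 - 35*d + l^2 + l*(10 - 7*d) + 25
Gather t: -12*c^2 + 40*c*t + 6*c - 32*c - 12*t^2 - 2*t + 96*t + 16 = -12*c^2 - 26*c - 12*t^2 + t*(40*c + 94) + 16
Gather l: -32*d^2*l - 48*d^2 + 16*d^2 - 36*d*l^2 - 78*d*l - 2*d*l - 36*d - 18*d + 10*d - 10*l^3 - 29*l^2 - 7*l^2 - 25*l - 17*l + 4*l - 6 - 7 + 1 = -32*d^2 - 44*d - 10*l^3 + l^2*(-36*d - 36) + l*(-32*d^2 - 80*d - 38) - 12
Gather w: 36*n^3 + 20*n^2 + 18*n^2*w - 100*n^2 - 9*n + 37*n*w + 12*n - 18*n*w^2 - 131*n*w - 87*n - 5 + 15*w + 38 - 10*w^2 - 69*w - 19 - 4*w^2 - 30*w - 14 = 36*n^3 - 80*n^2 - 84*n + w^2*(-18*n - 14) + w*(18*n^2 - 94*n - 84)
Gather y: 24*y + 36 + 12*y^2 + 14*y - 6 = 12*y^2 + 38*y + 30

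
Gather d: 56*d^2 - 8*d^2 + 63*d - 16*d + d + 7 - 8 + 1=48*d^2 + 48*d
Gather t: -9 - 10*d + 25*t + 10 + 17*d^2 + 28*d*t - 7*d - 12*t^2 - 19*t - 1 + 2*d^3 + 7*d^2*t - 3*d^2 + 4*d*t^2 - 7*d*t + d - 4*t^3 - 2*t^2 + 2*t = 2*d^3 + 14*d^2 - 16*d - 4*t^3 + t^2*(4*d - 14) + t*(7*d^2 + 21*d + 8)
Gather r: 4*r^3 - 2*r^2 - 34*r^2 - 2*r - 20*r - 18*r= 4*r^3 - 36*r^2 - 40*r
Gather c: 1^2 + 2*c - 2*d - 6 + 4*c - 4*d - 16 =6*c - 6*d - 21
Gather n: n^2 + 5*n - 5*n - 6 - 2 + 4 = n^2 - 4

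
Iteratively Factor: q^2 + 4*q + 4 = (q + 2)*(q + 2)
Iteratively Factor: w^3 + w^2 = (w)*(w^2 + w) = w*(w + 1)*(w)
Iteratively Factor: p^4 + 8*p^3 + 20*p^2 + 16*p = (p + 2)*(p^3 + 6*p^2 + 8*p) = (p + 2)*(p + 4)*(p^2 + 2*p) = p*(p + 2)*(p + 4)*(p + 2)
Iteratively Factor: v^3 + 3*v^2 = (v)*(v^2 + 3*v) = v*(v + 3)*(v)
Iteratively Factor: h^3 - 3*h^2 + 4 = (h - 2)*(h^2 - h - 2) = (h - 2)^2*(h + 1)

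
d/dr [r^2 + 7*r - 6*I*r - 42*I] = 2*r + 7 - 6*I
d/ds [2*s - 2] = 2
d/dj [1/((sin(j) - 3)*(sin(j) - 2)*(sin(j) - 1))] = (-3*sin(j)^2 + 12*sin(j) - 11)*cos(j)/((sin(j) - 3)^2*(sin(j) - 2)^2*(sin(j) - 1)^2)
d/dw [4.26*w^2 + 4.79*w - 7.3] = 8.52*w + 4.79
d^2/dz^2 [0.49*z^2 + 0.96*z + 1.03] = 0.980000000000000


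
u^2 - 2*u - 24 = (u - 6)*(u + 4)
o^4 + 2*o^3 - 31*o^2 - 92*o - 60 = (o - 6)*(o + 1)*(o + 2)*(o + 5)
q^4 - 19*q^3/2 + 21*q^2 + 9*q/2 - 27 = (q - 6)*(q - 3)*(q - 3/2)*(q + 1)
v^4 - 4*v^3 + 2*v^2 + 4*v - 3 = (v - 3)*(v - 1)^2*(v + 1)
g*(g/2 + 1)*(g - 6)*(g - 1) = g^4/2 - 5*g^3/2 - 4*g^2 + 6*g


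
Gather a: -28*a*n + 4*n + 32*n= -28*a*n + 36*n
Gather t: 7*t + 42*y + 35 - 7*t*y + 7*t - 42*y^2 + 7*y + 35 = t*(14 - 7*y) - 42*y^2 + 49*y + 70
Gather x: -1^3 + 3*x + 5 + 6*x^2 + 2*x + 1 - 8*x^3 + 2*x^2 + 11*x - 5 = -8*x^3 + 8*x^2 + 16*x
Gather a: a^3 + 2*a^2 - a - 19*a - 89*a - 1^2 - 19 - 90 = a^3 + 2*a^2 - 109*a - 110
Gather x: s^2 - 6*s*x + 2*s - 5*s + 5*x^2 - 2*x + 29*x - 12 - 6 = s^2 - 3*s + 5*x^2 + x*(27 - 6*s) - 18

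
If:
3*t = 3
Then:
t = 1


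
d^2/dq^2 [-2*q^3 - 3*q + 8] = -12*q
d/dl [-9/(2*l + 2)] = 9/(2*(l + 1)^2)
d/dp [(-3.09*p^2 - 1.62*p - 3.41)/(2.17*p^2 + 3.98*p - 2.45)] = (-8.7828*p^2 + 29.9404*p + 17.5408)/(4.7089*p^4 + 17.2732*p^3 + 5.2074*p^2 - 19.502*p + 6.0025)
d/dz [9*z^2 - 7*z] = 18*z - 7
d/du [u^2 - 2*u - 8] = 2*u - 2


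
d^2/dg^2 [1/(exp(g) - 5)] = (exp(g) + 5)*exp(g)/(exp(g) - 5)^3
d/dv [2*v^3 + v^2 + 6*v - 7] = 6*v^2 + 2*v + 6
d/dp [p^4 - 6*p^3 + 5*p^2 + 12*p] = 4*p^3 - 18*p^2 + 10*p + 12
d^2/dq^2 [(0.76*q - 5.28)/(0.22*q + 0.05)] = (-1.38777878078145e-17*q - 0.527824)/(0.22*q + 0.05)^3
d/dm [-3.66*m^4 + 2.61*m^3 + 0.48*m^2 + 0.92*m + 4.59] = -14.64*m^3 + 7.83*m^2 + 0.96*m + 0.92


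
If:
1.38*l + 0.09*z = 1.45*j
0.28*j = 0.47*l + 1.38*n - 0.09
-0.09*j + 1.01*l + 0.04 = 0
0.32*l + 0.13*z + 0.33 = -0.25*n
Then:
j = -0.21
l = -0.06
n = 0.04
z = -2.48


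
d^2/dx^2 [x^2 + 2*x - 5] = 2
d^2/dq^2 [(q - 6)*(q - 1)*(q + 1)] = 6*q - 12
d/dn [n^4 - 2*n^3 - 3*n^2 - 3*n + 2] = 4*n^3 - 6*n^2 - 6*n - 3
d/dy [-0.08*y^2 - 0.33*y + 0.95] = -0.16*y - 0.33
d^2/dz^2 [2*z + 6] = 0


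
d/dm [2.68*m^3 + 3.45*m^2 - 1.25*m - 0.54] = 8.04*m^2 + 6.9*m - 1.25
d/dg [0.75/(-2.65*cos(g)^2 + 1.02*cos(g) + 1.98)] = (0.765 - 3.975*cos(g))*sin(g)/(-2.65*cos(g)^2 + 1.02*cos(g) + 1.98)^2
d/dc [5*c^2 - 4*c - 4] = 10*c - 4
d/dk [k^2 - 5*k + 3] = 2*k - 5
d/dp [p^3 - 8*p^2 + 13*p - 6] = 3*p^2 - 16*p + 13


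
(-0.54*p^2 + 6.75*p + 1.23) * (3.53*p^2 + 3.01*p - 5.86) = -1.9062*p^4 + 22.2021*p^3 + 27.8238*p^2 - 35.8527*p - 7.2078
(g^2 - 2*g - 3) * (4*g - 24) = 4*g^3 - 32*g^2 + 36*g + 72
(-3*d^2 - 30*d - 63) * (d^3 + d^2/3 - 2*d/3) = -3*d^5 - 31*d^4 - 71*d^3 - d^2 + 42*d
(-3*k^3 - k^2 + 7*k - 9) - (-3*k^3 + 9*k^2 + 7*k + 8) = -10*k^2 - 17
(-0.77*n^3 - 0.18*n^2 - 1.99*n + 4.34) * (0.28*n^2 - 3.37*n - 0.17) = -0.2156*n^5 + 2.5445*n^4 + 0.1803*n^3 + 7.9521*n^2 - 14.2875*n - 0.7378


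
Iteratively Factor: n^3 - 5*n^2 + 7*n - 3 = (n - 3)*(n^2 - 2*n + 1) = (n - 3)*(n - 1)*(n - 1)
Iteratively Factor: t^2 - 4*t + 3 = (t - 3)*(t - 1)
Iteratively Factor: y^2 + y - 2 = (y - 1)*(y + 2)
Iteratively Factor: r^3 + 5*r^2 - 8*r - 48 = (r - 3)*(r^2 + 8*r + 16) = (r - 3)*(r + 4)*(r + 4)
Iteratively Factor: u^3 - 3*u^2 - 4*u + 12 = (u - 3)*(u^2 - 4) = (u - 3)*(u + 2)*(u - 2)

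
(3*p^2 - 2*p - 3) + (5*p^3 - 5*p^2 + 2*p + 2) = 5*p^3 - 2*p^2 - 1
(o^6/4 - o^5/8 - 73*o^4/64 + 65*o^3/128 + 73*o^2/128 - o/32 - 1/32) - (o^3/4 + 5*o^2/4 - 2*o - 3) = o^6/4 - o^5/8 - 73*o^4/64 + 33*o^3/128 - 87*o^2/128 + 63*o/32 + 95/32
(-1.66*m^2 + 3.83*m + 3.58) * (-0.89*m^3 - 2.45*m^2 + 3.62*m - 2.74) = 1.4774*m^5 + 0.6583*m^4 - 18.5789*m^3 + 9.642*m^2 + 2.4654*m - 9.8092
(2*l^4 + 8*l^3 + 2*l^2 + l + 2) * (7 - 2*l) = -4*l^5 - 2*l^4 + 52*l^3 + 12*l^2 + 3*l + 14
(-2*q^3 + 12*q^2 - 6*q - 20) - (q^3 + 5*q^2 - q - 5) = -3*q^3 + 7*q^2 - 5*q - 15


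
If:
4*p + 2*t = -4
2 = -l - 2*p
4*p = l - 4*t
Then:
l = 4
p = -3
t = 4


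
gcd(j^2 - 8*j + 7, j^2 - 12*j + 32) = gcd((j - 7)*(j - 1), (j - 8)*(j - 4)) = 1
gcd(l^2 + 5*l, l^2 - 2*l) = l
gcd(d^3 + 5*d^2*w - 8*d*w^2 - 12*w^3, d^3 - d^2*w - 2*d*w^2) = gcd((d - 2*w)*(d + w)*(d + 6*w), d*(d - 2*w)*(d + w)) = -d^2 + d*w + 2*w^2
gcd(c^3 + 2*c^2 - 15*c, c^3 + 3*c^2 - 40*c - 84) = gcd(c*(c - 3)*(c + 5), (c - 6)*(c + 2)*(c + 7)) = 1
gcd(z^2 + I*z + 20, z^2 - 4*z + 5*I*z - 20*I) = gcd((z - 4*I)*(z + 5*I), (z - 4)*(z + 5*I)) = z + 5*I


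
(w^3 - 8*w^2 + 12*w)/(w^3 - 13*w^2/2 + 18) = 2*w/(2*w + 3)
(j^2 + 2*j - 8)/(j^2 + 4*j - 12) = (j + 4)/(j + 6)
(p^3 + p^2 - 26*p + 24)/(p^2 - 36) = (p^2 - 5*p + 4)/(p - 6)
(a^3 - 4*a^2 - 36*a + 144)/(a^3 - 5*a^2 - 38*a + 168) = (a - 6)/(a - 7)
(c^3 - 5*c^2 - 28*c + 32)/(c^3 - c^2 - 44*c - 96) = (c - 1)/(c + 3)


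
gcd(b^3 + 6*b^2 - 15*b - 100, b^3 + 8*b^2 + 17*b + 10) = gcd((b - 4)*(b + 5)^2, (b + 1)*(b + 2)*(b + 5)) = b + 5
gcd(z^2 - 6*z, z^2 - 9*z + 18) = z - 6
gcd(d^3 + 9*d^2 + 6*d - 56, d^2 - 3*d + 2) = d - 2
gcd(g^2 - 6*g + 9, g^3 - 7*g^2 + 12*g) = g - 3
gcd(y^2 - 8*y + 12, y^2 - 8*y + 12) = y^2 - 8*y + 12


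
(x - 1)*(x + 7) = x^2 + 6*x - 7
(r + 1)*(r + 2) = r^2 + 3*r + 2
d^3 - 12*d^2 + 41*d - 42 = (d - 7)*(d - 3)*(d - 2)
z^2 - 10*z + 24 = (z - 6)*(z - 4)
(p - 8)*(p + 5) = p^2 - 3*p - 40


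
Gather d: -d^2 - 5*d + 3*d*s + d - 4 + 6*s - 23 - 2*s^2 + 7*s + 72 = -d^2 + d*(3*s - 4) - 2*s^2 + 13*s + 45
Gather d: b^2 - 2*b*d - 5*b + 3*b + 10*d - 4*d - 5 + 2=b^2 - 2*b + d*(6 - 2*b) - 3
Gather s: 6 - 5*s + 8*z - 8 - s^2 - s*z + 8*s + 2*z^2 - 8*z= -s^2 + s*(3 - z) + 2*z^2 - 2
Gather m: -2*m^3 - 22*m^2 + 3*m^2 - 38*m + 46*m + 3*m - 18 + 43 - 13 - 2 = -2*m^3 - 19*m^2 + 11*m + 10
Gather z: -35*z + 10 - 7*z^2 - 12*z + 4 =-7*z^2 - 47*z + 14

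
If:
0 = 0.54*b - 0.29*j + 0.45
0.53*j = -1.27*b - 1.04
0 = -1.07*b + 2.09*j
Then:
No Solution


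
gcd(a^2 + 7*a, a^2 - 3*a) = a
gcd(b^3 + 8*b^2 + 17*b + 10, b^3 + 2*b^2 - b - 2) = b^2 + 3*b + 2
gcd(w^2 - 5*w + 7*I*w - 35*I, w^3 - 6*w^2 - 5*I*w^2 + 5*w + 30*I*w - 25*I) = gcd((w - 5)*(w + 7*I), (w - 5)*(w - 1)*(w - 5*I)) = w - 5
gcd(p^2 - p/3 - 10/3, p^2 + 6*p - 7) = 1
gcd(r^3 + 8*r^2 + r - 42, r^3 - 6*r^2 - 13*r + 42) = r^2 + r - 6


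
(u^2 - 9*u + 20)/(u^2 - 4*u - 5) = (u - 4)/(u + 1)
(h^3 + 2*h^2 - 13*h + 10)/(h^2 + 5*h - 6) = (h^2 + 3*h - 10)/(h + 6)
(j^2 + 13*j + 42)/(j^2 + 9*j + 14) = (j + 6)/(j + 2)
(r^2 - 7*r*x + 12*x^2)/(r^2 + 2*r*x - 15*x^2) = (r - 4*x)/(r + 5*x)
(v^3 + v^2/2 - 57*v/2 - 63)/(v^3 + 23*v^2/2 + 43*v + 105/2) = (v - 6)/(v + 5)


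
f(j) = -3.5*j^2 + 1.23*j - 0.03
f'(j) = 1.23 - 7.0*j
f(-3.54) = -48.24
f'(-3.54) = 26.01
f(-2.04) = -17.10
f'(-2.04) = 15.51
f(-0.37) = -0.96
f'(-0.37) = 3.82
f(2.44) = -17.87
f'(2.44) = -15.85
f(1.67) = -7.74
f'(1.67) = -10.46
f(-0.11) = -0.21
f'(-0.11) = 2.00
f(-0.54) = -1.71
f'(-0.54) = 5.01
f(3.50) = -38.60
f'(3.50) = -23.27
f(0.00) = -0.03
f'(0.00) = 1.23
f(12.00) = -489.27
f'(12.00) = -82.77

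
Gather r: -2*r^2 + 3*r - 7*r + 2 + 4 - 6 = -2*r^2 - 4*r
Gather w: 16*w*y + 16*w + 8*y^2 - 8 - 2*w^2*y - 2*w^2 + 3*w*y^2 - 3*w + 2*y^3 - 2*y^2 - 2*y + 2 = w^2*(-2*y - 2) + w*(3*y^2 + 16*y + 13) + 2*y^3 + 6*y^2 - 2*y - 6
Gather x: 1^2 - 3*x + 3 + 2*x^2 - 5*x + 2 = 2*x^2 - 8*x + 6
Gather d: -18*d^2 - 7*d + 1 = -18*d^2 - 7*d + 1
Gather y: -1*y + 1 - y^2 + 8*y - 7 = -y^2 + 7*y - 6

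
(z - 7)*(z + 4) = z^2 - 3*z - 28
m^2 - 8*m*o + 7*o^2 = (m - 7*o)*(m - o)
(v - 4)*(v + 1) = v^2 - 3*v - 4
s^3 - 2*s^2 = s^2*(s - 2)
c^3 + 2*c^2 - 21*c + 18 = (c - 3)*(c - 1)*(c + 6)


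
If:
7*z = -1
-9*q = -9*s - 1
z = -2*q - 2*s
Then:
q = 23/252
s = -5/252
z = -1/7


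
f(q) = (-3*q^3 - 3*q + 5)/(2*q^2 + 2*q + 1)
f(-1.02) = 10.80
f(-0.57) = 14.25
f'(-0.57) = -3.79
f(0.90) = 0.03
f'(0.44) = -4.60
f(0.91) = 0.00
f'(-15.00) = -1.49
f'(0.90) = -2.36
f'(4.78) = -1.46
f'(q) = (-4*q - 2)*(-3*q^3 - 3*q + 5)/(2*q^2 + 2*q + 1)^2 + (-9*q^2 - 3)/(2*q^2 + 2*q + 1) = (-6*q^4 - 12*q^3 - 3*q^2 - 20*q - 13)/(4*q^4 + 8*q^3 + 8*q^2 + 4*q + 1)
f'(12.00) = -1.49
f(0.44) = 1.51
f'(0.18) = -8.26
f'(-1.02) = 9.71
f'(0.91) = -2.34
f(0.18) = 3.12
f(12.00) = -16.66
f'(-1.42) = 4.02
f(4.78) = -5.99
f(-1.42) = 8.14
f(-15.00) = 24.17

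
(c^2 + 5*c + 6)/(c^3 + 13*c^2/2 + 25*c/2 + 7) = 2*(c + 3)/(2*c^2 + 9*c + 7)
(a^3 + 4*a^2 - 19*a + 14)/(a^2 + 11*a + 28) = (a^2 - 3*a + 2)/(a + 4)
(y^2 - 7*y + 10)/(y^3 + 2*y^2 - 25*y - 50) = (y - 2)/(y^2 + 7*y + 10)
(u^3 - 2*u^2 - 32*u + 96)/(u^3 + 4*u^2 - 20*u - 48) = (u - 4)/(u + 2)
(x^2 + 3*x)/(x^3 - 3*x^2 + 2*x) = (x + 3)/(x^2 - 3*x + 2)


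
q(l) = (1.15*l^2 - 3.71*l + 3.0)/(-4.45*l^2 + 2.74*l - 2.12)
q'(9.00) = -0.01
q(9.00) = -0.19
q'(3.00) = -0.05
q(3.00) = -0.07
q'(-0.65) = -0.60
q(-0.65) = -1.02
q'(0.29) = 1.68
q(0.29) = -1.19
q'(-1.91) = -0.16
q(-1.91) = -0.61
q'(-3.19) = -0.07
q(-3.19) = -0.47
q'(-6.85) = -0.01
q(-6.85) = -0.36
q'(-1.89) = -0.17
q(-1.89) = -0.61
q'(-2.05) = -0.14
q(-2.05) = -0.58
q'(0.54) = 2.01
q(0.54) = -0.69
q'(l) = (2.3*l - 3.71)/(-4.45*l^2 + 2.74*l - 2.12) + (8.9*l - 2.74)*(1.15*l^2 - 3.71*l + 3.0)/(-4.45*l^2 + 2.74*l - 2.12)^2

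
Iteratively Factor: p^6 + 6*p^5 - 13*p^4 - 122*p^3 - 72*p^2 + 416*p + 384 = (p + 4)*(p^5 + 2*p^4 - 21*p^3 - 38*p^2 + 80*p + 96) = (p - 4)*(p + 4)*(p^4 + 6*p^3 + 3*p^2 - 26*p - 24) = (p - 4)*(p + 1)*(p + 4)*(p^3 + 5*p^2 - 2*p - 24) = (p - 4)*(p + 1)*(p + 4)^2*(p^2 + p - 6) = (p - 4)*(p - 2)*(p + 1)*(p + 4)^2*(p + 3)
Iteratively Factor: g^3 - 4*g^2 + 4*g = (g - 2)*(g^2 - 2*g) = g*(g - 2)*(g - 2)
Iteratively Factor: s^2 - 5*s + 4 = (s - 4)*(s - 1)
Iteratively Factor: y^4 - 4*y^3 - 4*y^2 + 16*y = (y - 2)*(y^3 - 2*y^2 - 8*y) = (y - 2)*(y + 2)*(y^2 - 4*y) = (y - 4)*(y - 2)*(y + 2)*(y)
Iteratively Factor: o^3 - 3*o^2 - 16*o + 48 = (o + 4)*(o^2 - 7*o + 12) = (o - 3)*(o + 4)*(o - 4)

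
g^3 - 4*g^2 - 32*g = g*(g - 8)*(g + 4)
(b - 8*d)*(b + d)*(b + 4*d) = b^3 - 3*b^2*d - 36*b*d^2 - 32*d^3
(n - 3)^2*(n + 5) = n^3 - n^2 - 21*n + 45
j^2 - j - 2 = (j - 2)*(j + 1)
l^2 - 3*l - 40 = (l - 8)*(l + 5)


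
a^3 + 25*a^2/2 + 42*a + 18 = (a + 1/2)*(a + 6)^2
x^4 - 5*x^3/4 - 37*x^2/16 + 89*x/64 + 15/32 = (x - 2)*(x - 3/4)*(x + 1/4)*(x + 5/4)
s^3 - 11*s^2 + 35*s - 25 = (s - 5)^2*(s - 1)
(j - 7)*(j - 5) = j^2 - 12*j + 35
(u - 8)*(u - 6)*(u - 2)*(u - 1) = u^4 - 17*u^3 + 92*u^2 - 172*u + 96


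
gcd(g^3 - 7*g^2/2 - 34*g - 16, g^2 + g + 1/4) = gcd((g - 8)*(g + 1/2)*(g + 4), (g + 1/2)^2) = g + 1/2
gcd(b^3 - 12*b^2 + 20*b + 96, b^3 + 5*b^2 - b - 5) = 1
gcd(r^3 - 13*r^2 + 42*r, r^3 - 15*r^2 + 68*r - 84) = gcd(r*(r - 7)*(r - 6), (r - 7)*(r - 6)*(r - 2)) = r^2 - 13*r + 42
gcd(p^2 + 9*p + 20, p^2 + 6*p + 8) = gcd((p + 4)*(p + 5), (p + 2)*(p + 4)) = p + 4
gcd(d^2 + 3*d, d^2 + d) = d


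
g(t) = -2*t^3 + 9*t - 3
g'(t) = 9 - 6*t^2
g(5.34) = -259.49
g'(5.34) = -162.09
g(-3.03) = 25.37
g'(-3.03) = -46.09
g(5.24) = -243.60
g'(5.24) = -155.75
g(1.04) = 4.11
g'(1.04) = 2.51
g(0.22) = -1.04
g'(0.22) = 8.71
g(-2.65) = 10.37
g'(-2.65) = -33.14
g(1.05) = 4.13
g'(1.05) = 2.38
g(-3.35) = 42.04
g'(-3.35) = -58.34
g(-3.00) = 24.00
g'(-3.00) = -45.00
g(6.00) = -381.00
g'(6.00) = -207.00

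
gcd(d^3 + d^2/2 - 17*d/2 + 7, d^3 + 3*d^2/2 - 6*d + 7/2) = d^2 + 5*d/2 - 7/2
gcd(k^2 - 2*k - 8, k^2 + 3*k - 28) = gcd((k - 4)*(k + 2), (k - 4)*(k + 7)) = k - 4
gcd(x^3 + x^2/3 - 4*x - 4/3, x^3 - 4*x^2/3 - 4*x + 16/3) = x^2 - 4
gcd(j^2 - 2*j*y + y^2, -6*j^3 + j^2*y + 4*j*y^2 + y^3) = -j + y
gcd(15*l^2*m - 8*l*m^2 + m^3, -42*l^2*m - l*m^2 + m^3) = m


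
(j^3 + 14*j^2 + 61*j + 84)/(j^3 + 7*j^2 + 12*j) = (j + 7)/j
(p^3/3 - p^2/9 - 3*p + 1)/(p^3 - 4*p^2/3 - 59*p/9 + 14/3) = (3*p^2 + 8*p - 3)/(9*p^2 + 15*p - 14)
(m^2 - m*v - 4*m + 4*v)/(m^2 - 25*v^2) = (m^2 - m*v - 4*m + 4*v)/(m^2 - 25*v^2)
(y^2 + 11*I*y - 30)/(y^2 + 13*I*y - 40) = (y + 6*I)/(y + 8*I)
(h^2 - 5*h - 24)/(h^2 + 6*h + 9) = (h - 8)/(h + 3)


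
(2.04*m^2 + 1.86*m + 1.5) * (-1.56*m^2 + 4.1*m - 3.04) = -3.1824*m^4 + 5.4624*m^3 - 0.9156*m^2 + 0.495599999999999*m - 4.56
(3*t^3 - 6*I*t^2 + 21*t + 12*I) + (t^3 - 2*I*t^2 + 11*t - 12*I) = 4*t^3 - 8*I*t^2 + 32*t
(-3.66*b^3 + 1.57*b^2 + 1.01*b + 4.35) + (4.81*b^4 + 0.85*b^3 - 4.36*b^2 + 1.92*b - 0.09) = 4.81*b^4 - 2.81*b^3 - 2.79*b^2 + 2.93*b + 4.26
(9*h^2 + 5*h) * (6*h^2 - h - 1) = 54*h^4 + 21*h^3 - 14*h^2 - 5*h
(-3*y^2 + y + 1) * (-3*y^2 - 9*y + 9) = 9*y^4 + 24*y^3 - 39*y^2 + 9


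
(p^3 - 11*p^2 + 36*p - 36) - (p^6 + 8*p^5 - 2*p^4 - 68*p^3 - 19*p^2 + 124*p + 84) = -p^6 - 8*p^5 + 2*p^4 + 69*p^3 + 8*p^2 - 88*p - 120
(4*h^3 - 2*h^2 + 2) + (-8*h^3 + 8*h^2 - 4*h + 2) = -4*h^3 + 6*h^2 - 4*h + 4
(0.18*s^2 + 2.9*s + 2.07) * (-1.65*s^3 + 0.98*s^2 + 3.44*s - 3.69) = -0.297*s^5 - 4.6086*s^4 + 0.0457000000000005*s^3 + 11.3404*s^2 - 3.5802*s - 7.6383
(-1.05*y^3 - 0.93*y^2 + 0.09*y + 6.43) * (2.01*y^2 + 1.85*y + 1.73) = -2.1105*y^5 - 3.8118*y^4 - 3.3561*y^3 + 11.4819*y^2 + 12.0512*y + 11.1239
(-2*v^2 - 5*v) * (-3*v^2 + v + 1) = 6*v^4 + 13*v^3 - 7*v^2 - 5*v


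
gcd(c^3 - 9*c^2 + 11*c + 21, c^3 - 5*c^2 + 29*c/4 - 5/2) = 1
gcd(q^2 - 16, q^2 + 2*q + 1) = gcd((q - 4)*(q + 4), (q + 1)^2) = 1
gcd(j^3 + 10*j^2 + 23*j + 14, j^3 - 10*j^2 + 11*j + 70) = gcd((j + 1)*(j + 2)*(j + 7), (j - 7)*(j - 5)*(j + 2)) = j + 2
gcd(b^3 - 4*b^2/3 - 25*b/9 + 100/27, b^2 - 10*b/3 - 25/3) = b + 5/3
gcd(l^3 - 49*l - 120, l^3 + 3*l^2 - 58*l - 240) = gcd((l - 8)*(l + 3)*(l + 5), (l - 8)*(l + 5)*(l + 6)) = l^2 - 3*l - 40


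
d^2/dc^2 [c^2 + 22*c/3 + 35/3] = 2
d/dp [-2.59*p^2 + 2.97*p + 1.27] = 2.97 - 5.18*p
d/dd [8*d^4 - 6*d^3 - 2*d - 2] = 32*d^3 - 18*d^2 - 2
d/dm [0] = 0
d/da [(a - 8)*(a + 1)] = 2*a - 7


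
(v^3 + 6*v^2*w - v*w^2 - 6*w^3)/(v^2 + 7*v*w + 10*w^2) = (v^3 + 6*v^2*w - v*w^2 - 6*w^3)/(v^2 + 7*v*w + 10*w^2)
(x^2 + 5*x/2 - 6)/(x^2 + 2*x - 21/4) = 2*(x + 4)/(2*x + 7)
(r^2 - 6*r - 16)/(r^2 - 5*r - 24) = (r + 2)/(r + 3)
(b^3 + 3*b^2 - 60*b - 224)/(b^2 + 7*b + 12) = (b^2 - b - 56)/(b + 3)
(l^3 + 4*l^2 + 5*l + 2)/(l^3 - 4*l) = (l^2 + 2*l + 1)/(l*(l - 2))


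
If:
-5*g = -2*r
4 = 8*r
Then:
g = 1/5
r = 1/2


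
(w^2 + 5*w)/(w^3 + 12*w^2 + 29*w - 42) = w*(w + 5)/(w^3 + 12*w^2 + 29*w - 42)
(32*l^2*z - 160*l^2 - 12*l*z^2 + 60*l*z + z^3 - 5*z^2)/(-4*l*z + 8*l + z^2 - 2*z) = (-8*l*z + 40*l + z^2 - 5*z)/(z - 2)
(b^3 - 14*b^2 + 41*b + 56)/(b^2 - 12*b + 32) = (b^2 - 6*b - 7)/(b - 4)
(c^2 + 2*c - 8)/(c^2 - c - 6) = (-c^2 - 2*c + 8)/(-c^2 + c + 6)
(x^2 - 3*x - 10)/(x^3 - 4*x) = (x - 5)/(x*(x - 2))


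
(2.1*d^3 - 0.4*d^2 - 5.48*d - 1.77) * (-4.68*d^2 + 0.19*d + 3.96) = -9.828*d^5 + 2.271*d^4 + 33.8864*d^3 + 5.6584*d^2 - 22.0371*d - 7.0092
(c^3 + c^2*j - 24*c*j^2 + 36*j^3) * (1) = c^3 + c^2*j - 24*c*j^2 + 36*j^3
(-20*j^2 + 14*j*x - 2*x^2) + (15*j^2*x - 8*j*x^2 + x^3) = 15*j^2*x - 20*j^2 - 8*j*x^2 + 14*j*x + x^3 - 2*x^2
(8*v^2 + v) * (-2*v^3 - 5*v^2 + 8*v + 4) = -16*v^5 - 42*v^4 + 59*v^3 + 40*v^2 + 4*v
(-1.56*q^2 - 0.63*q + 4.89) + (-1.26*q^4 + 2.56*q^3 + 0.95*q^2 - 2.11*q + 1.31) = -1.26*q^4 + 2.56*q^3 - 0.61*q^2 - 2.74*q + 6.2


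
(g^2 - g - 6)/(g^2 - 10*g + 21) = (g + 2)/(g - 7)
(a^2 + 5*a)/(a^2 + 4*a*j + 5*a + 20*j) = a/(a + 4*j)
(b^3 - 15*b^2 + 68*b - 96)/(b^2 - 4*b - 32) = (b^2 - 7*b + 12)/(b + 4)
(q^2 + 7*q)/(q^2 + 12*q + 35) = q/(q + 5)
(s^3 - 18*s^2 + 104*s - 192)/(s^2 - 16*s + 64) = (s^2 - 10*s + 24)/(s - 8)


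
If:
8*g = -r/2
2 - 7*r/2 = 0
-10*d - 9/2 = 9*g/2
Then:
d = -243/560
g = -1/28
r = 4/7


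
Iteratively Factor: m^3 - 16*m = (m)*(m^2 - 16) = m*(m - 4)*(m + 4)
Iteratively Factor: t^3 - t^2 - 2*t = (t - 2)*(t^2 + t) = (t - 2)*(t + 1)*(t)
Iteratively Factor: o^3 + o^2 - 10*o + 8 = (o + 4)*(o^2 - 3*o + 2) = (o - 1)*(o + 4)*(o - 2)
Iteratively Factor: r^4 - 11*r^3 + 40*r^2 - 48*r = (r - 4)*(r^3 - 7*r^2 + 12*r) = (r - 4)*(r - 3)*(r^2 - 4*r) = (r - 4)^2*(r - 3)*(r)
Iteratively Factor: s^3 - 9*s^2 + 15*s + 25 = (s + 1)*(s^2 - 10*s + 25) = (s - 5)*(s + 1)*(s - 5)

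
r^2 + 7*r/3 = r*(r + 7/3)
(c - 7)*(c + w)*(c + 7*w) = c^3 + 8*c^2*w - 7*c^2 + 7*c*w^2 - 56*c*w - 49*w^2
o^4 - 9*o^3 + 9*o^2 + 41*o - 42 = (o - 7)*(o - 3)*(o - 1)*(o + 2)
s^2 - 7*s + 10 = (s - 5)*(s - 2)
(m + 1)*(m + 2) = m^2 + 3*m + 2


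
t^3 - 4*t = t*(t - 2)*(t + 2)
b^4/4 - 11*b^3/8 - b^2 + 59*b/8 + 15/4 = (b/4 + 1/2)*(b - 5)*(b - 3)*(b + 1/2)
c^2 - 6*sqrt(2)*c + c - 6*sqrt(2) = (c + 1)*(c - 6*sqrt(2))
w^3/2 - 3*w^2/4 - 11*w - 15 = (w/2 + 1)*(w - 6)*(w + 5/2)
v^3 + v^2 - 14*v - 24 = (v - 4)*(v + 2)*(v + 3)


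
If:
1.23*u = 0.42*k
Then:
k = 2.92857142857143*u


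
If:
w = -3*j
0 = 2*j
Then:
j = 0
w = 0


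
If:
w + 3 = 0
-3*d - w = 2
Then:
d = 1/3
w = -3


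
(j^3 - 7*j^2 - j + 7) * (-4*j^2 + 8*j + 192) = -4*j^5 + 36*j^4 + 140*j^3 - 1380*j^2 - 136*j + 1344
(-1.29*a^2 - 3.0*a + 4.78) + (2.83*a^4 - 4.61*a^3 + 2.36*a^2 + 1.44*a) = 2.83*a^4 - 4.61*a^3 + 1.07*a^2 - 1.56*a + 4.78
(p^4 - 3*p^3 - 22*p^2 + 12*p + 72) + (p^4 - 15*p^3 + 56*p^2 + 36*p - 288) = 2*p^4 - 18*p^3 + 34*p^2 + 48*p - 216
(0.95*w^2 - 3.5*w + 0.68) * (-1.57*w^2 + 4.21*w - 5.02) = -1.4915*w^4 + 9.4945*w^3 - 20.5716*w^2 + 20.4328*w - 3.4136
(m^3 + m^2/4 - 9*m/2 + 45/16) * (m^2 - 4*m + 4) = m^5 - 15*m^4/4 - 3*m^3/2 + 349*m^2/16 - 117*m/4 + 45/4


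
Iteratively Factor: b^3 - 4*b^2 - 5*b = (b)*(b^2 - 4*b - 5) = b*(b - 5)*(b + 1)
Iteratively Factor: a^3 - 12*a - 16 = (a + 2)*(a^2 - 2*a - 8) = (a + 2)^2*(a - 4)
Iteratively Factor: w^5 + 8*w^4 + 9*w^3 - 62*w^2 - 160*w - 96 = (w + 1)*(w^4 + 7*w^3 + 2*w^2 - 64*w - 96) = (w - 3)*(w + 1)*(w^3 + 10*w^2 + 32*w + 32) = (w - 3)*(w + 1)*(w + 4)*(w^2 + 6*w + 8) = (w - 3)*(w + 1)*(w + 4)^2*(w + 2)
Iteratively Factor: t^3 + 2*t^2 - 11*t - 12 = (t + 1)*(t^2 + t - 12) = (t + 1)*(t + 4)*(t - 3)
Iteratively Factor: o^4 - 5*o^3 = (o)*(o^3 - 5*o^2) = o*(o - 5)*(o^2) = o^2*(o - 5)*(o)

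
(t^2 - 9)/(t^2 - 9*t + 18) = (t + 3)/(t - 6)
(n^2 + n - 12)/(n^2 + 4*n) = (n - 3)/n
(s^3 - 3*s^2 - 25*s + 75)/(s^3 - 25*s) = (s - 3)/s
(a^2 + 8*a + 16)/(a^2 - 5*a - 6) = (a^2 + 8*a + 16)/(a^2 - 5*a - 6)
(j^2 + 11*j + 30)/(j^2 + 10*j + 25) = (j + 6)/(j + 5)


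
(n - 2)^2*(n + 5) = n^3 + n^2 - 16*n + 20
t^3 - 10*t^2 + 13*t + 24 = (t - 8)*(t - 3)*(t + 1)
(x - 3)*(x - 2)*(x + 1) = x^3 - 4*x^2 + x + 6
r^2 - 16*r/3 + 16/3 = (r - 4)*(r - 4/3)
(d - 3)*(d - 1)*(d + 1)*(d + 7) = d^4 + 4*d^3 - 22*d^2 - 4*d + 21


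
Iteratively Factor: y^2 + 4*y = (y + 4)*(y)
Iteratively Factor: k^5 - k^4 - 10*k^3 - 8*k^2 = (k + 1)*(k^4 - 2*k^3 - 8*k^2) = (k - 4)*(k + 1)*(k^3 + 2*k^2) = k*(k - 4)*(k + 1)*(k^2 + 2*k) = k^2*(k - 4)*(k + 1)*(k + 2)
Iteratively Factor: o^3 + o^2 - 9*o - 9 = (o + 3)*(o^2 - 2*o - 3) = (o - 3)*(o + 3)*(o + 1)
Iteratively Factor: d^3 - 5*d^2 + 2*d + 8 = (d - 2)*(d^2 - 3*d - 4) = (d - 2)*(d + 1)*(d - 4)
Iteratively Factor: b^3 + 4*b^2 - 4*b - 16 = (b + 4)*(b^2 - 4) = (b - 2)*(b + 4)*(b + 2)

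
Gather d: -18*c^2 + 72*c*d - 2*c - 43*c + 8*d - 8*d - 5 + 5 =-18*c^2 + 72*c*d - 45*c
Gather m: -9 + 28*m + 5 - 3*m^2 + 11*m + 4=-3*m^2 + 39*m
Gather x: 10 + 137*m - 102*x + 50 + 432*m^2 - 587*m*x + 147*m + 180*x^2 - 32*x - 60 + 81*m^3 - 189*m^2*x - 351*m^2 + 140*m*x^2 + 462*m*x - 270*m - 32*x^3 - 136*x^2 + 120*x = 81*m^3 + 81*m^2 + 14*m - 32*x^3 + x^2*(140*m + 44) + x*(-189*m^2 - 125*m - 14)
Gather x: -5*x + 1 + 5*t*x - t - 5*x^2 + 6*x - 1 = -t - 5*x^2 + x*(5*t + 1)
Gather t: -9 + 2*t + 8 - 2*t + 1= 0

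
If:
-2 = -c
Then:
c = 2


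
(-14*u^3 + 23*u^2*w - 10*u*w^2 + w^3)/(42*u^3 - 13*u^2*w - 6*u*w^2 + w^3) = (-u + w)/(3*u + w)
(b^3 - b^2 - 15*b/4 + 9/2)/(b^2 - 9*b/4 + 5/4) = (4*b^3 - 4*b^2 - 15*b + 18)/(4*b^2 - 9*b + 5)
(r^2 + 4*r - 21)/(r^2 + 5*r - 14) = (r - 3)/(r - 2)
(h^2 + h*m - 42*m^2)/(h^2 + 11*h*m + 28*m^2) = (h - 6*m)/(h + 4*m)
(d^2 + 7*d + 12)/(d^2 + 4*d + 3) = (d + 4)/(d + 1)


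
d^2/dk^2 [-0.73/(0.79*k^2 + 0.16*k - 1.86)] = (0.911186*k^2 + 0.184544*k - 0.73*(1.58*k + 0.16)*(3.16*k + 0.32) - 2.145324)/(0.79*k^2 + 0.16*k - 1.86)^3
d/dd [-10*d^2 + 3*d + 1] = 3 - 20*d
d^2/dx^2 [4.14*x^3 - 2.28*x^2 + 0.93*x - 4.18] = 24.84*x - 4.56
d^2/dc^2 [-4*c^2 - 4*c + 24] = -8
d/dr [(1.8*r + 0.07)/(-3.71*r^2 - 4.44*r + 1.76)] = (6.678*r^2 + 0.519400000000001*r + 3.4788)/(13.7641*r^4 + 32.9448*r^3 + 6.6544*r^2 - 15.6288*r + 3.0976)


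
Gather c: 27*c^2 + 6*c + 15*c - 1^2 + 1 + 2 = 27*c^2 + 21*c + 2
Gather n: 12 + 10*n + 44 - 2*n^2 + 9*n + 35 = -2*n^2 + 19*n + 91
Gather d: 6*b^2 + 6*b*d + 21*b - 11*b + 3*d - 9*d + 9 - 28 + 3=6*b^2 + 10*b + d*(6*b - 6) - 16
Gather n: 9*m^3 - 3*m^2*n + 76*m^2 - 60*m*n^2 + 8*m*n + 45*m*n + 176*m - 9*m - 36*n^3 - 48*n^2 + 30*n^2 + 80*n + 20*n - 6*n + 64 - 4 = 9*m^3 + 76*m^2 + 167*m - 36*n^3 + n^2*(-60*m - 18) + n*(-3*m^2 + 53*m + 94) + 60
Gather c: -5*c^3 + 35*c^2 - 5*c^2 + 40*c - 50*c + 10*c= -5*c^3 + 30*c^2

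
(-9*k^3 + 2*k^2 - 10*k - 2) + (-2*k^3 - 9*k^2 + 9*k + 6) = -11*k^3 - 7*k^2 - k + 4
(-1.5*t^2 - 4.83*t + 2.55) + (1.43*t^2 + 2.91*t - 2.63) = -0.0700000000000001*t^2 - 1.92*t - 0.0800000000000001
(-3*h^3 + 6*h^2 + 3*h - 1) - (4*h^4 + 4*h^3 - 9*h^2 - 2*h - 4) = -4*h^4 - 7*h^3 + 15*h^2 + 5*h + 3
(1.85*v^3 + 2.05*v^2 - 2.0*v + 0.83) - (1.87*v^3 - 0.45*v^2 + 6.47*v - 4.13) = -0.02*v^3 + 2.5*v^2 - 8.47*v + 4.96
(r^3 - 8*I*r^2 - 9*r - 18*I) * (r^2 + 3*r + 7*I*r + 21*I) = r^5 + 3*r^4 - I*r^4 + 47*r^3 - 3*I*r^3 + 141*r^2 - 81*I*r^2 + 126*r - 243*I*r + 378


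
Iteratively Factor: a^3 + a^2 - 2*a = (a - 1)*(a^2 + 2*a) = a*(a - 1)*(a + 2)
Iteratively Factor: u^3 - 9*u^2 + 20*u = (u - 4)*(u^2 - 5*u) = u*(u - 4)*(u - 5)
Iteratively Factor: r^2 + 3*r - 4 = (r - 1)*(r + 4)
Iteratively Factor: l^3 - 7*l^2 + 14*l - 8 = (l - 2)*(l^2 - 5*l + 4) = (l - 4)*(l - 2)*(l - 1)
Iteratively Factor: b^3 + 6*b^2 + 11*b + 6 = (b + 1)*(b^2 + 5*b + 6) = (b + 1)*(b + 2)*(b + 3)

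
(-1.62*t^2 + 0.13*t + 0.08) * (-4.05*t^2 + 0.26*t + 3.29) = 6.561*t^4 - 0.9477*t^3 - 5.62*t^2 + 0.4485*t + 0.2632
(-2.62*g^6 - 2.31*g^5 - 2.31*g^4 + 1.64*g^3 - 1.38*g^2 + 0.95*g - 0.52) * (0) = 0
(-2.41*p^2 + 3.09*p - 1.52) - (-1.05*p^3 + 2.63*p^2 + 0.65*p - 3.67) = 1.05*p^3 - 5.04*p^2 + 2.44*p + 2.15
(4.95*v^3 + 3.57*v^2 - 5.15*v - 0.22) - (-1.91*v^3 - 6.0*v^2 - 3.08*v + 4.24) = 6.86*v^3 + 9.57*v^2 - 2.07*v - 4.46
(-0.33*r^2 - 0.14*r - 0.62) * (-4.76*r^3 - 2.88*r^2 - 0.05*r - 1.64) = 1.5708*r^5 + 1.6168*r^4 + 3.3709*r^3 + 2.3338*r^2 + 0.2606*r + 1.0168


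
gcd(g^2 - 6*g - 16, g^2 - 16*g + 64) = g - 8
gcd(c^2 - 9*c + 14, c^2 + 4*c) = 1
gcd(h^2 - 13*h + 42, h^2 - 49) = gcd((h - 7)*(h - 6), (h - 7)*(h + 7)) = h - 7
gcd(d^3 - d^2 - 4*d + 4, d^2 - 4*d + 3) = d - 1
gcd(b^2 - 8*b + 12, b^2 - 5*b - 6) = b - 6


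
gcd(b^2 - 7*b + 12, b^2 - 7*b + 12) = b^2 - 7*b + 12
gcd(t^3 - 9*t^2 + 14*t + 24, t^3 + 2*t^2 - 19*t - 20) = t^2 - 3*t - 4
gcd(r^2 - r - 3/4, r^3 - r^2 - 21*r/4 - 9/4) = r + 1/2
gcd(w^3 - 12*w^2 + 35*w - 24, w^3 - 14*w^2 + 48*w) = w - 8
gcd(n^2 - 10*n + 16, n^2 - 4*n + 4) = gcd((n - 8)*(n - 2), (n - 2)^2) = n - 2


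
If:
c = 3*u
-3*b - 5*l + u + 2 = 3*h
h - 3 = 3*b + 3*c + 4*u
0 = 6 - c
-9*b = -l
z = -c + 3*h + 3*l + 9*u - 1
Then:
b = -83/57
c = 6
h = 468/19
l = -249/19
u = 2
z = 866/19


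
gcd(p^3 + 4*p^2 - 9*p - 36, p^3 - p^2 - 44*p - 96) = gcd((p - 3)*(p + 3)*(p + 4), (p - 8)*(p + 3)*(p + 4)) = p^2 + 7*p + 12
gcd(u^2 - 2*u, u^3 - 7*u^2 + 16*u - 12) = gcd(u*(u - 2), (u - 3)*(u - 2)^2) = u - 2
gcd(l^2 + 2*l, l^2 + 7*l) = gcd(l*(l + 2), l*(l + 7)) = l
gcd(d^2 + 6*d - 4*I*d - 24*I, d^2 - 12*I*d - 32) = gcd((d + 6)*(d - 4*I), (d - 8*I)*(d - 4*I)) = d - 4*I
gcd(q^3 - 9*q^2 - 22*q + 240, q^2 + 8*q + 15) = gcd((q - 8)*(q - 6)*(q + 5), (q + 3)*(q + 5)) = q + 5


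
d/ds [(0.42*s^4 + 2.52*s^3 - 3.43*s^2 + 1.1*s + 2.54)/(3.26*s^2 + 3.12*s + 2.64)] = (2.7384*s^5 + 12.1464*s^4 + 20.16*s^3 + 5.6708*s^2 - 34.6712*s - 5.0208)/(10.6276*s^4 + 20.3424*s^3 + 26.9472*s^2 + 16.4736*s + 6.9696)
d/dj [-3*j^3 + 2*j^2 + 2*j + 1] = -9*j^2 + 4*j + 2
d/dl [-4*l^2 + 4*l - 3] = 4 - 8*l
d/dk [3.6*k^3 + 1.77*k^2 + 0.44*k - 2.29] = 10.8*k^2 + 3.54*k + 0.44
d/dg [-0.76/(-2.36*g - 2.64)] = -1.7936/(2.36*g + 2.64)^2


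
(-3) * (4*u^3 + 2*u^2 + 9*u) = -12*u^3 - 6*u^2 - 27*u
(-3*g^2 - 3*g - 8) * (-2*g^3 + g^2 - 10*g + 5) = 6*g^5 + 3*g^4 + 43*g^3 + 7*g^2 + 65*g - 40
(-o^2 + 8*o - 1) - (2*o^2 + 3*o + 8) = -3*o^2 + 5*o - 9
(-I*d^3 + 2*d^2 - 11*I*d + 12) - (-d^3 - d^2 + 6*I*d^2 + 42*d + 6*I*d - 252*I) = d^3 - I*d^3 + 3*d^2 - 6*I*d^2 - 42*d - 17*I*d + 12 + 252*I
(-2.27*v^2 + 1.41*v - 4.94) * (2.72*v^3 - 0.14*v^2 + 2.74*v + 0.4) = -6.1744*v^5 + 4.153*v^4 - 19.854*v^3 + 3.647*v^2 - 12.9716*v - 1.976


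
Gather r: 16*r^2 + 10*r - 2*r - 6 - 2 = 16*r^2 + 8*r - 8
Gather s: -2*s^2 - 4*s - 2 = -2*s^2 - 4*s - 2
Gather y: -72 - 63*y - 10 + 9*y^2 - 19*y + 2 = 9*y^2 - 82*y - 80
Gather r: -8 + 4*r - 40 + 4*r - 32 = 8*r - 80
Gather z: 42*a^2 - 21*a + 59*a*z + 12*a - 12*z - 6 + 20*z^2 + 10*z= 42*a^2 - 9*a + 20*z^2 + z*(59*a - 2) - 6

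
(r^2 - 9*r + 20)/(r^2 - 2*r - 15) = (r - 4)/(r + 3)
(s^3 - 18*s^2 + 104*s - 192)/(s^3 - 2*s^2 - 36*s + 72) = (s^2 - 12*s + 32)/(s^2 + 4*s - 12)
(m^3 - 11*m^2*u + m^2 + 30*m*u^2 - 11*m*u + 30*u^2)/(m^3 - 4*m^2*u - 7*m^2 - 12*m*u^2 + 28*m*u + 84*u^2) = (m^2 - 5*m*u + m - 5*u)/(m^2 + 2*m*u - 7*m - 14*u)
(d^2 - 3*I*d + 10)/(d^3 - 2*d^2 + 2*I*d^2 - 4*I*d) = (d - 5*I)/(d*(d - 2))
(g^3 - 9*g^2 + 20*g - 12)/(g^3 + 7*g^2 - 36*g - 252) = (g^2 - 3*g + 2)/(g^2 + 13*g + 42)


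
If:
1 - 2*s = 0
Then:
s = 1/2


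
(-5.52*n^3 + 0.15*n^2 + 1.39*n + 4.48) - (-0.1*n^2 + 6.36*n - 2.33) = -5.52*n^3 + 0.25*n^2 - 4.97*n + 6.81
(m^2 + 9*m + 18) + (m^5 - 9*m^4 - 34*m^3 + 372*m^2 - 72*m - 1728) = m^5 - 9*m^4 - 34*m^3 + 373*m^2 - 63*m - 1710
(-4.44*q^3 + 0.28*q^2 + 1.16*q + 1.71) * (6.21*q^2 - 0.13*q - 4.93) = -27.5724*q^5 + 2.316*q^4 + 29.0564*q^3 + 9.0879*q^2 - 5.9411*q - 8.4303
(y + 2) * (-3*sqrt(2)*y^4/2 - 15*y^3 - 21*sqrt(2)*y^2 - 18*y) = -3*sqrt(2)*y^5/2 - 15*y^4 - 3*sqrt(2)*y^4 - 30*y^3 - 21*sqrt(2)*y^3 - 42*sqrt(2)*y^2 - 18*y^2 - 36*y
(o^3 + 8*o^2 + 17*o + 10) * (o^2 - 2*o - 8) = o^5 + 6*o^4 - 7*o^3 - 88*o^2 - 156*o - 80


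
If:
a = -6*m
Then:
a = -6*m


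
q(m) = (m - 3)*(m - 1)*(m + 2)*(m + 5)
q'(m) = (m - 3)*(m - 1)*(m + 2) + (m - 3)*(m - 1)*(m + 5) + (m - 3)*(m + 2)*(m + 5) + (m - 1)*(m + 2)*(m + 5) = 4*m^3 + 9*m^2 - 30*m - 19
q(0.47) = 18.12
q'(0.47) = -30.70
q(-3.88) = -70.69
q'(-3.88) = -0.75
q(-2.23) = -10.76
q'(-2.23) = 48.30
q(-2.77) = -37.35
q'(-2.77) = 48.14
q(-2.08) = -3.65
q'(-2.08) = 46.34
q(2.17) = -29.03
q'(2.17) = -0.85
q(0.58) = 14.63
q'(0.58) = -32.59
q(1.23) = -8.19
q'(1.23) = -34.84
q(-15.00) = 37440.00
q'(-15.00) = -11044.00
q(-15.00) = 37440.00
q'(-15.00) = -11044.00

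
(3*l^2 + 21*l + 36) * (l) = 3*l^3 + 21*l^2 + 36*l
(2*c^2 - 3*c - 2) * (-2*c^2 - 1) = -4*c^4 + 6*c^3 + 2*c^2 + 3*c + 2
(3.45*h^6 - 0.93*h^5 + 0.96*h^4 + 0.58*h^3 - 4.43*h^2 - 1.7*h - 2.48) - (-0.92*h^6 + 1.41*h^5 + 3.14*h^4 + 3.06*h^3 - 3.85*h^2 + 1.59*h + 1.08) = 4.37*h^6 - 2.34*h^5 - 2.18*h^4 - 2.48*h^3 - 0.58*h^2 - 3.29*h - 3.56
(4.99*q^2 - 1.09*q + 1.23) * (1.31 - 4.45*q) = -22.2055*q^3 + 11.3874*q^2 - 6.9014*q + 1.6113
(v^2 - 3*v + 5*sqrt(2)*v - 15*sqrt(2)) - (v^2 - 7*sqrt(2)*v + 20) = -3*v + 12*sqrt(2)*v - 15*sqrt(2) - 20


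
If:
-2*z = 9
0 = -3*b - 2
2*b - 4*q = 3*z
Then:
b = -2/3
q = 73/24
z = -9/2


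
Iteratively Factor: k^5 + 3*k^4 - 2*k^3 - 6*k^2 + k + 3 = (k - 1)*(k^4 + 4*k^3 + 2*k^2 - 4*k - 3) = (k - 1)*(k + 3)*(k^3 + k^2 - k - 1) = (k - 1)*(k + 1)*(k + 3)*(k^2 - 1) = (k - 1)*(k + 1)^2*(k + 3)*(k - 1)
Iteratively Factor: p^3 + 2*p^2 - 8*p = (p + 4)*(p^2 - 2*p) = (p - 2)*(p + 4)*(p)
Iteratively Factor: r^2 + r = (r)*(r + 1)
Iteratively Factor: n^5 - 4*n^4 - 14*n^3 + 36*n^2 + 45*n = (n + 3)*(n^4 - 7*n^3 + 7*n^2 + 15*n) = (n + 1)*(n + 3)*(n^3 - 8*n^2 + 15*n) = n*(n + 1)*(n + 3)*(n^2 - 8*n + 15) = n*(n - 3)*(n + 1)*(n + 3)*(n - 5)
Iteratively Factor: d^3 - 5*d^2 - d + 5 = (d + 1)*(d^2 - 6*d + 5) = (d - 1)*(d + 1)*(d - 5)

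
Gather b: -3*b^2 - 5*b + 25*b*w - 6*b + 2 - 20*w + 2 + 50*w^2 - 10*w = -3*b^2 + b*(25*w - 11) + 50*w^2 - 30*w + 4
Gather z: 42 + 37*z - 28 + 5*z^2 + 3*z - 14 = 5*z^2 + 40*z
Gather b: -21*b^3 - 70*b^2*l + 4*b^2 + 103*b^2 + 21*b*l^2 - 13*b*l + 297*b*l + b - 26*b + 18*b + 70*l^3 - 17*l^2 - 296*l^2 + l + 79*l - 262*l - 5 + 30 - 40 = -21*b^3 + b^2*(107 - 70*l) + b*(21*l^2 + 284*l - 7) + 70*l^3 - 313*l^2 - 182*l - 15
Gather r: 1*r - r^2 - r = -r^2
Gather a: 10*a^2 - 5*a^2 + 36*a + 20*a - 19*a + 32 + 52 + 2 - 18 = 5*a^2 + 37*a + 68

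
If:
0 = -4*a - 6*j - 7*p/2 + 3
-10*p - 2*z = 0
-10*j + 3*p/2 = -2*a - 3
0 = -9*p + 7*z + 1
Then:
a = 11/52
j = 791/2288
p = 1/44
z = -5/44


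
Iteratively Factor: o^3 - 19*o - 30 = (o + 2)*(o^2 - 2*o - 15) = (o + 2)*(o + 3)*(o - 5)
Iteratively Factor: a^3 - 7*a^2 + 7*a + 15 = (a - 5)*(a^2 - 2*a - 3) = (a - 5)*(a - 3)*(a + 1)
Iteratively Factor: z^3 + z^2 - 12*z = (z - 3)*(z^2 + 4*z) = z*(z - 3)*(z + 4)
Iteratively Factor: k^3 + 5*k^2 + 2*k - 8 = (k + 2)*(k^2 + 3*k - 4) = (k + 2)*(k + 4)*(k - 1)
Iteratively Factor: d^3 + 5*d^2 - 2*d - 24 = (d + 3)*(d^2 + 2*d - 8) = (d - 2)*(d + 3)*(d + 4)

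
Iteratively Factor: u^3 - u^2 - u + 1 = (u - 1)*(u^2 - 1) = (u - 1)*(u + 1)*(u - 1)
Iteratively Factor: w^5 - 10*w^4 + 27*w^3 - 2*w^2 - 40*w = (w - 5)*(w^4 - 5*w^3 + 2*w^2 + 8*w) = (w - 5)*(w + 1)*(w^3 - 6*w^2 + 8*w) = w*(w - 5)*(w + 1)*(w^2 - 6*w + 8) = w*(w - 5)*(w - 4)*(w + 1)*(w - 2)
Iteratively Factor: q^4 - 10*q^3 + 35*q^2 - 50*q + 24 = (q - 3)*(q^3 - 7*q^2 + 14*q - 8) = (q - 3)*(q - 2)*(q^2 - 5*q + 4) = (q - 4)*(q - 3)*(q - 2)*(q - 1)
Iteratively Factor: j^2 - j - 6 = (j + 2)*(j - 3)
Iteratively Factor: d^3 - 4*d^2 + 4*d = (d - 2)*(d^2 - 2*d) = (d - 2)^2*(d)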